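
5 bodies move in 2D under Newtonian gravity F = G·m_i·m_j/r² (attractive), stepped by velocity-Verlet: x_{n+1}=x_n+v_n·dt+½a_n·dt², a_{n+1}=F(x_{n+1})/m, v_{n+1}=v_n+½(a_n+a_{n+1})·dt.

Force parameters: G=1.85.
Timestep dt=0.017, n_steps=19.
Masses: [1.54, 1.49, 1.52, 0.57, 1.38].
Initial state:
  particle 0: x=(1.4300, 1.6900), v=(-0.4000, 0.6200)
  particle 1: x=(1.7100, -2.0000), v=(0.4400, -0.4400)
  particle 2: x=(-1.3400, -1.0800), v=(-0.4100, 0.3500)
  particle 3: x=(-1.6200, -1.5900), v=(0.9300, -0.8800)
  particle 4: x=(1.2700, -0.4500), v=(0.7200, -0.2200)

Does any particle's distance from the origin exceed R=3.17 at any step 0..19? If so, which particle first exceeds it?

no

step 0: x0=(1.4300, 1.6900) x1=(1.7100, -2.0000) x2=(-1.3400, -1.0800) x3=(-1.6200, -1.5900) x4=(1.2700, -0.4500)
step 1: x0=(1.4232, 1.7004) x1=(1.7174, -2.0073) x2=(-1.3471, -1.0744) x3=(-1.6035, -1.6039) x4=(1.2822, -0.4538)
step 2: x0=(1.4163, 1.7105) x1=(1.7246, -2.0142) x2=(-1.3543, -1.0696) x3=(-1.5859, -1.6156) x4=(1.2944, -0.4578)
step 3: x0=(1.4094, 1.7204) x1=(1.7316, -2.0208) x2=(-1.3617, -1.0655) x3=(-1.5671, -1.6251) x4=(1.3065, -0.4619)
step 4: x0=(1.4024, 1.7301) x1=(1.7385, -2.0271) x2=(-1.3692, -1.0622) x3=(-1.5474, -1.6325) x4=(1.3186, -0.4662)
step 5: x0=(1.3953, 1.7394) x1=(1.7451, -2.0329) x2=(-1.3767, -1.0597) x3=(-1.5269, -1.6376) x4=(1.3306, -0.4707)
step 6: x0=(1.3883, 1.7485) x1=(1.7516, -2.0384) x2=(-1.3842, -1.0580) x3=(-1.5056, -1.6405) x4=(1.3426, -0.4753)
step 7: x0=(1.3811, 1.7574) x1=(1.7579, -2.0436) x2=(-1.3918, -1.0571) x3=(-1.4837, -1.6410) x4=(1.3546, -0.4800)
step 8: x0=(1.3740, 1.7660) x1=(1.7640, -2.0484) x2=(-1.3992, -1.0570) x3=(-1.4612, -1.6392) x4=(1.3664, -0.4850)
step 9: x0=(1.3668, 1.7743) x1=(1.7700, -2.0528) x2=(-1.4066, -1.0578) x3=(-1.4383, -1.6350) x4=(1.3783, -0.4901)
step 10: x0=(1.3595, 1.7825) x1=(1.7758, -2.0569) x2=(-1.4138, -1.0594) x3=(-1.4151, -1.6284) x4=(1.3900, -0.4953)
step 11: x0=(1.3523, 1.7903) x1=(1.7814, -2.0607) x2=(-1.4208, -1.0619) x3=(-1.3917, -1.6191) x4=(1.4018, -0.5008)
step 12: x0=(1.3449, 1.7980) x1=(1.7868, -2.0640) x2=(-1.4275, -1.0654) x3=(-1.3683, -1.6072) x4=(1.4134, -0.5064)
step 13: x0=(1.3376, 1.8053) x1=(1.7921, -2.0671) x2=(-1.4340, -1.0699) x3=(-1.3450, -1.5926) x4=(1.4250, -0.5122)
step 14: x0=(1.3302, 1.8125) x1=(1.7972, -2.0697) x2=(-1.4401, -1.0754) x3=(-1.3220, -1.5750) x4=(1.4365, -0.5182)
step 15: x0=(1.3228, 1.8194) x1=(1.8021, -2.0720) x2=(-1.4457, -1.0820) x3=(-1.2995, -1.5543) x4=(1.4480, -0.5244)
step 16: x0=(1.3153, 1.8261) x1=(1.8068, -2.0739) x2=(-1.4508, -1.0898) x3=(-1.2778, -1.5305) x4=(1.4594, -0.5307)
step 17: x0=(1.3078, 1.8325) x1=(1.8114, -2.0755) x2=(-1.4552, -1.0988) x3=(-1.2572, -1.5032) x4=(1.4708, -0.5373)
step 18: x0=(1.3003, 1.8387) x1=(1.8158, -2.0767) x2=(-1.4588, -1.1091) x3=(-1.2383, -1.4723) x4=(1.4821, -0.5440)
step 19: x0=(1.2928, 1.8447) x1=(1.8201, -2.0775) x2=(-1.4613, -1.1208) x3=(-1.2214, -1.4374) x4=(1.4933, -0.5509)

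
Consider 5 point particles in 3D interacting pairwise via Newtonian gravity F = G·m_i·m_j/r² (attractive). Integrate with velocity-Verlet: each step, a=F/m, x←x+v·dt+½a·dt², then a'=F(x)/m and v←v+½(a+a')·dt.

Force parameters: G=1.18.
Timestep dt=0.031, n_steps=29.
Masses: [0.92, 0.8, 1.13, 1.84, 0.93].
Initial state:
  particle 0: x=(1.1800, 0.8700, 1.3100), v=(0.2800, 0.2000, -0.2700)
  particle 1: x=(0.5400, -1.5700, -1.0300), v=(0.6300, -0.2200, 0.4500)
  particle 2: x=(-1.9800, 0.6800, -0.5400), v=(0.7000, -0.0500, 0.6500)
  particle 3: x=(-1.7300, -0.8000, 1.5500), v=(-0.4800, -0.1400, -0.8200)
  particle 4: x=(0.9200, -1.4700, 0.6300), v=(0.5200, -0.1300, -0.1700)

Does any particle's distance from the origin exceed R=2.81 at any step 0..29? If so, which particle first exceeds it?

step 0: x0=(1.1800, 0.8700, 1.3100) x1=(0.5400, -1.5700, -1.0300) x2=(-1.9800, 0.6800, -0.5400) x3=(-1.7300, -0.8000, 1.5500) x4=(0.9200, -1.4700, 0.6300)
step 1: x0=(1.1885, 0.8760, 1.3016) x1=(0.5595, -1.5767, -1.0158) x2=(-1.9582, 0.6783, -0.5197) x3=(-1.7448, -0.8043, 1.5245) x4=(0.9359, -1.4739, 0.6246)
step 2: x0=(1.1968, 0.8818, 1.2930) x1=(0.5789, -1.5833, -1.0010) x2=(-1.9362, 0.6764, -0.4991) x3=(-1.7593, -0.8085, 1.4986) x4=(0.9515, -1.4776, 0.6190)
step 3: x0=(1.2048, 0.8872, 1.2843) x1=(0.5982, -1.5896, -0.9856) x2=(-1.9140, 0.6741, -0.4781) x3=(-1.7736, -0.8125, 1.4726) x4=(0.9668, -1.4809, 0.6132)
step 4: x0=(1.2125, 0.8923, 1.2754) x1=(0.6174, -1.5957, -0.9697) x2=(-1.8915, 0.6715, -0.4569) x3=(-1.7877, -0.8164, 1.4462) x4=(0.9817, -1.4841, 0.6072)
step 5: x0=(1.2200, 0.8970, 1.2664) x1=(0.6365, -1.6016, -0.9532) x2=(-1.8689, 0.6687, -0.4353) x3=(-1.8016, -0.8202, 1.4197) x4=(0.9962, -1.4870, 0.6009)
step 6: x0=(1.2272, 0.9015, 1.2573) x1=(0.6555, -1.6074, -0.9361) x2=(-1.8461, 0.6655, -0.4134) x3=(-1.8152, -0.8238, 1.3928) x4=(1.0104, -1.4897, 0.5943)
step 7: x0=(1.2341, 0.9057, 1.2480) x1=(0.6744, -1.6129, -0.9184) x2=(-1.8231, 0.6620, -0.3911) x3=(-1.8286, -0.8273, 1.3657) x4=(1.0242, -1.4921, 0.5875)
step 8: x0=(1.2408, 0.9095, 1.2386) x1=(0.6933, -1.6182, -0.9001) x2=(-1.7998, 0.6581, -0.3685) x3=(-1.8418, -0.8307, 1.3383) x4=(1.0377, -1.4943, 0.5804)
step 9: x0=(1.2472, 0.9130, 1.2291) x1=(0.7120, -1.6232, -0.8811) x2=(-1.7765, 0.6539, -0.3455) x3=(-1.8547, -0.8338, 1.3107) x4=(1.0508, -1.4962, 0.5730)
step 10: x0=(1.2533, 0.9162, 1.2194) x1=(0.7307, -1.6281, -0.8615) x2=(-1.7529, 0.6493, -0.3222) x3=(-1.8674, -0.8368, 1.2827) x4=(1.0636, -1.4980, 0.5652)
step 11: x0=(1.2591, 0.9191, 1.2096) x1=(0.7493, -1.6327, -0.8413) x2=(-1.7291, 0.6444, -0.2985) x3=(-1.8798, -0.8397, 1.2545) x4=(1.0760, -1.4995, 0.5572)
step 12: x0=(1.2647, 0.9217, 1.1996) x1=(0.7678, -1.6371, -0.8204) x2=(-1.7052, 0.6390, -0.2744) x3=(-1.8920, -0.8423, 1.2261) x4=(1.0880, -1.5007, 0.5487)
step 13: x0=(1.2700, 0.9240, 1.1895) x1=(0.7862, -1.6412, -0.7988) x2=(-1.6811, 0.6332, -0.2500) x3=(-1.9039, -0.8447, 1.1974) x4=(1.0997, -1.5018, 0.5399)
step 14: x0=(1.2751, 0.9260, 1.1792) x1=(0.8045, -1.6451, -0.7764) x2=(-1.6569, 0.6270, -0.2251) x3=(-1.9156, -0.8470, 1.1684) x4=(1.1109, -1.5027, 0.5307)
step 15: x0=(1.2799, 0.9276, 1.1688) x1=(0.8228, -1.6488, -0.7534) x2=(-1.6325, 0.6203, -0.1999) x3=(-1.9270, -0.8490, 1.1391) x4=(1.1218, -1.5033, 0.5211)
step 16: x0=(1.2844, 0.9289, 1.1582) x1=(0.8410, -1.6522, -0.7295) x2=(-1.6080, 0.6131, -0.1743) x3=(-1.9381, -0.8507, 1.1095) x4=(1.1324, -1.5037, 0.5110)
step 17: x0=(1.2887, 0.9300, 1.1475) x1=(0.8591, -1.6553, -0.7049) x2=(-1.5833, 0.6055, -0.1483) x3=(-1.9489, -0.8523, 1.0797) x4=(1.1425, -1.5040, 0.5005)
step 18: x0=(1.2926, 0.9307, 1.1367) x1=(0.8772, -1.6581, -0.6795) x2=(-1.5586, 0.5973, -0.1219) x3=(-1.9594, -0.8536, 1.0496) x4=(1.1522, -1.5040, 0.4895)
step 19: x0=(1.2963, 0.9310, 1.1257) x1=(0.8952, -1.6607, -0.6532) x2=(-1.5337, 0.5886, -0.0951) x3=(-1.9697, -0.8546, 1.0192) x4=(1.1615, -1.5039, 0.4779)
step 20: x0=(1.2998, 0.9311, 1.1145) x1=(0.9132, -1.6629, -0.6260) x2=(-1.5087, 0.5794, -0.0679) x3=(-1.9796, -0.8553, 0.9886) x4=(1.1704, -1.5036, 0.4657)
step 21: x0=(1.3029, 0.9308, 1.1032) x1=(0.9311, -1.6648, -0.5978) x2=(-1.4837, 0.5696, -0.0403) x3=(-1.9892, -0.8558, 0.9577) x4=(1.1789, -1.5031, 0.4529)
step 22: x0=(1.3058, 0.9303, 1.0918) x1=(0.9490, -1.6664, -0.5686) x2=(-1.4586, 0.5592, -0.0123) x3=(-1.9985, -0.8559, 0.9265) x4=(1.1869, -1.5025, 0.4395)
step 23: x0=(1.3084, 0.9293, 1.0801) x1=(0.9669, -1.6676, -0.5384) x2=(-1.4335, 0.5482, 0.0161) x3=(-2.0074, -0.8557, 0.8951) x4=(1.1945, -1.5017, 0.4253)
step 24: x0=(1.3107, 0.9281, 1.0684) x1=(0.9848, -1.6684, -0.5070) x2=(-1.4084, 0.5365, 0.0448) x3=(-2.0159, -0.8552, 0.8634) x4=(1.2016, -1.5008, 0.4103)
step 25: x0=(1.3128, 0.9265, 1.0565) x1=(1.0027, -1.6688, -0.4743) x2=(-1.3832, 0.5242, 0.0739) x3=(-2.0241, -0.8544, 0.8315) x4=(1.2082, -1.4999, 0.3944)
step 26: x0=(1.3145, 0.9246, 1.0444) x1=(1.0207, -1.6688, -0.4403) x2=(-1.3581, 0.5112, 0.1034) x3=(-2.0319, -0.8531, 0.7993) x4=(1.2143, -1.4988, 0.3775)
step 27: x0=(1.3160, 0.9224, 1.0322) x1=(1.0388, -1.6682, -0.4047) x2=(-1.3330, 0.4974, 0.1332) x3=(-2.0393, -0.8516, 0.7670) x4=(1.2199, -1.4978, 0.3595)
step 28: x0=(1.3171, 0.9198, 1.0198) x1=(1.0570, -1.6671, -0.3675) x2=(-1.3080, 0.4830, 0.1634) x3=(-2.0462, -0.8496, 0.7344) x4=(1.2249, -1.4967, 0.3402)
step 29: x0=(1.3180, 0.9168, 1.0073) x1=(1.0754, -1.6653, -0.3283) x2=(-1.2831, 0.4678, 0.1939) x3=(-2.0527, -0.8473, 0.7016) x4=(1.2292, -1.4958, 0.3194)

no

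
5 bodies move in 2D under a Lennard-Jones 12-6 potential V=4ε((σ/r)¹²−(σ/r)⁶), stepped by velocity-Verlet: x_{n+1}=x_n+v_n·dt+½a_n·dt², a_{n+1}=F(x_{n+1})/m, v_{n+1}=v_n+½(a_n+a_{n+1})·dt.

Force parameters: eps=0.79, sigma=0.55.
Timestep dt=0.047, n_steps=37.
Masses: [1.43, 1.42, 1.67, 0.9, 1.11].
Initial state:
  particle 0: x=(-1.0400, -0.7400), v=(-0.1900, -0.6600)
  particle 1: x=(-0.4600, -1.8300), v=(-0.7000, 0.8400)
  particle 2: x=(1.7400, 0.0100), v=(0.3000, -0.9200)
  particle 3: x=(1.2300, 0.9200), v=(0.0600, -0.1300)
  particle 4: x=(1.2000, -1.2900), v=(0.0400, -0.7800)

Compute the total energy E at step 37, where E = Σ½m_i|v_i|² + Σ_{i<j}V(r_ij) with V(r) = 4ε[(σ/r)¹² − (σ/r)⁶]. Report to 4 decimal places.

13.1488

step 0: x0=(-1.0400, -0.7400) x1=(-0.4600, -1.8300) x2=(1.7400, 0.0100) x3=(1.2300, 0.9200) x4=(1.2000, -1.2900)
step 1: x0=(-1.0489, -0.7711) x1=(-0.4929, -1.7904) x2=(1.7540, -0.0331) x3=(1.2330, 0.9135) x4=(1.2019, -1.3266)
step 2: x0=(-1.0576, -0.8024) x1=(-0.5260, -1.7506) x2=(1.7677, -0.0758) x3=(1.2364, 0.9063) x4=(1.2038, -1.3631)
step 3: x0=(-1.0662, -0.8342) x1=(-0.5592, -1.7104) x2=(1.7813, -0.1184) x3=(1.2401, 0.8987) x4=(1.2057, -1.3996)
step 4: x0=(-1.0743, -0.8665) x1=(-0.5928, -1.6696) x2=(1.7947, -0.1608) x3=(1.2440, 0.8906) x4=(1.2076, -1.4359)
step 5: x0=(-1.0819, -0.8999) x1=(-0.6270, -1.6278) x2=(1.8080, -0.2030) x3=(1.2480, 0.8822) x4=(1.2096, -1.4722)
step 6: x0=(-1.0884, -0.9349) x1=(-0.6623, -1.5842) x2=(1.8212, -0.2452) x3=(1.2522, 0.8735) x4=(1.2116, -1.5084)
step 7: x0=(-1.0929, -0.9730) x1=(-0.6995, -1.5376) x2=(1.8344, -0.2873) x3=(1.2566, 0.8645) x4=(1.2136, -1.5445)
step 8: x0=(-1.0944, -1.0154) x1=(-0.7398, -1.4866) x2=(1.8474, -0.3294) x3=(1.2610, 0.8554) x4=(1.2156, -1.5805)
step 9: x0=(-1.1021, -1.0496) x1=(-0.7738, -1.4440) x2=(1.8604, -0.3714) x3=(1.2655, 0.8461) x4=(1.2177, -1.6164)
step 10: x0=(-1.2223, -0.9486) x1=(-0.6946, -1.5374) x2=(1.8732, -0.4135) x3=(1.2700, 0.8366) x4=(1.2198, -1.6522)
step 11: x0=(-1.3403, -0.8501) x1=(-0.6175, -1.6283) x2=(1.8861, -0.4555) x3=(1.2747, 0.8271) x4=(1.2220, -1.6879)
step 12: x0=(-1.4579, -0.7519) x1=(-0.5407, -1.7189) x2=(1.8988, -0.4975) x3=(1.2793, 0.8174) x4=(1.2241, -1.7236)
step 13: x0=(-1.5755, -0.6539) x1=(-0.4641, -1.8094) x2=(1.9116, -0.5395) x3=(1.2840, 0.8077) x4=(1.2263, -1.7591)
step 14: x0=(-1.6930, -0.5558) x1=(-0.3874, -1.8999) x2=(1.9242, -0.5816) x3=(1.2887, 0.7978) x4=(1.2286, -1.7946)
step 15: x0=(-1.8105, -0.4577) x1=(-0.3107, -1.9904) x2=(1.9369, -0.6237) x3=(1.2935, 0.7880) x4=(1.2308, -1.8299)
step 16: x0=(-1.9281, -0.3597) x1=(-0.2340, -2.0808) x2=(1.9494, -0.6658) x3=(1.2983, 0.7780) x4=(1.2330, -1.8652)
step 17: x0=(-2.0456, -0.2617) x1=(-0.1572, -2.1713) x2=(1.9620, -0.7079) x3=(1.3031, 0.7680) x4=(1.2353, -1.9005)
step 18: x0=(-2.1631, -0.1636) x1=(-0.0803, -2.2617) x2=(1.9744, -0.7501) x3=(1.3079, 0.7580) x4=(1.2375, -1.9356)
step 19: x0=(-2.2807, -0.0656) x1=(-0.0034, -2.3522) x2=(1.9869, -0.7923) x3=(1.3128, 0.7479) x4=(1.2396, -1.9707)
step 20: x0=(-2.3982, 0.0325) x1=(0.0737, -2.4425) x2=(1.9993, -0.8345) x3=(1.3176, 0.7378) x4=(1.2416, -2.0057)
step 21: x0=(-2.5157, 0.1305) x1=(0.1510, -2.5329) x2=(2.0116, -0.8768) x3=(1.3225, 0.7277) x4=(1.2435, -2.0408)
step 22: x0=(-2.6332, 0.2286) x1=(0.2284, -2.6231) x2=(2.0239, -0.9192) x3=(1.3274, 0.7175) x4=(1.2451, -2.0759)
step 23: x0=(-2.7508, 0.3266) x1=(0.3061, -2.7132) x2=(2.0362, -0.9615) x3=(1.3322, 0.7073) x4=(1.2465, -2.1110)
step 24: x0=(-2.8683, 0.4246) x1=(0.3841, -2.8031) x2=(2.0484, -1.0040) x3=(1.3371, 0.6971) x4=(1.2476, -2.1464)
step 25: x0=(-2.9858, 0.5227) x1=(0.4625, -2.8927) x2=(2.0606, -1.0464) x3=(1.3420, 0.6869) x4=(1.2482, -2.1820)
step 26: x0=(-3.1034, 0.6207) x1=(0.5412, -2.9819) x2=(2.0727, -1.0890) x3=(1.3469, 0.6767) x4=(1.2484, -2.2179)
step 27: x0=(-3.2209, 0.7188) x1=(0.6204, -3.0708) x2=(2.0848, -1.1315) x3=(1.3518, 0.6664) x4=(1.2482, -2.2544)
step 28: x0=(-3.3384, 0.8168) x1=(0.6999, -3.1591) x2=(2.0968, -1.1742) x3=(1.3568, 0.6562) x4=(1.2475, -2.2914)
step 29: x0=(-3.4559, 0.9149) x1=(0.7798, -3.2469) x2=(2.1089, -1.2168) x3=(1.3617, 0.6459) x4=(1.2465, -2.3290)
step 30: x0=(-3.5735, 1.0129) x1=(0.8600, -3.3341) x2=(2.1208, -1.2595) x3=(1.3666, 0.6356) x4=(1.2451, -2.3673)
step 31: x0=(-3.6910, 1.1109) x1=(0.9404, -3.4207) x2=(2.1327, -1.3023) x3=(1.3715, 0.6253) x4=(1.2435, -2.4062)
step 32: x0=(-3.8085, 1.2090) x1=(1.0210, -3.5069) x2=(2.1446, -1.3451) x3=(1.3765, 0.6151) x4=(1.2418, -2.4457)
step 33: x0=(-3.9261, 1.3070) x1=(1.1016, -3.5926) x2=(2.1565, -1.3879) x3=(1.3814, 0.6047) x4=(1.2400, -2.4856)
step 34: x0=(-4.0436, 1.4051) x1=(1.1823, -3.6780) x2=(2.1683, -1.4308) x3=(1.3863, 0.5944) x4=(1.2382, -2.5260)
step 35: x0=(-4.1611, 1.5031) x1=(1.2630, -3.7630) x2=(2.1801, -1.4737) x3=(1.3913, 0.5841) x4=(1.2364, -2.5667)
step 36: x0=(-4.2786, 1.6012) x1=(1.3437, -3.8478) x2=(2.1918, -1.5167) x3=(1.3962, 0.5738) x4=(1.2347, -2.6076)
step 37: x0=(-4.3962, 1.6992) x1=(1.4244, -3.9325) x2=(2.2035, -1.5597) x3=(1.4011, 0.5635) x4=(1.2331, -2.6487)
step 0 velocities: v0=(-0.1900, -0.6600) v1=(-0.7000, 0.8400) v2=(0.3000, -0.9200) v3=(0.0600, -0.1300) v4=(0.0400, -0.7800)
step 0: KE=2.3158, PE=-0.1071, E=2.2087
step 37 velocities: v0=(-2.5006, 2.0860) v1=(1.7165, -1.7996) v2=(0.2486, -0.9152) v3=(0.1051, -0.2197) v4=(-0.0339, -0.8752)
step 37: KE=13.1772, PE=-0.0283, E=13.1488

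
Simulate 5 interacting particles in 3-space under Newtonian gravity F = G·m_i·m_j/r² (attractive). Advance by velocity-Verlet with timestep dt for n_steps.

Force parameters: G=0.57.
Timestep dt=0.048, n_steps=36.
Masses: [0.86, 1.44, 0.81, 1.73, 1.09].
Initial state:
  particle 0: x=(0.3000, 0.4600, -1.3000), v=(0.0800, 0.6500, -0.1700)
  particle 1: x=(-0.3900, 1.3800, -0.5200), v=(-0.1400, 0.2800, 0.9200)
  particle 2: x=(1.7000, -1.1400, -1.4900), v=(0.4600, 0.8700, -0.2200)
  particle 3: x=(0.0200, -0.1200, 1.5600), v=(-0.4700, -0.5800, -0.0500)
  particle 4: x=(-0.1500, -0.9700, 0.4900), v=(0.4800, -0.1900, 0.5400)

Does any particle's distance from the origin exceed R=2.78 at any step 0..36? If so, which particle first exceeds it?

yes, particle 2

step 0: x0=(0.3000, 0.4600, -1.3000) x1=(-0.3900, 1.3800, -0.5200) x2=(1.7000, -1.1400, -1.4900) x3=(0.0200, -0.1200, 1.5600) x4=(-0.1500, -0.9700, 0.4900)
step 1: x0=(0.3036, 0.4913, -1.3077) x1=(-0.3965, 1.3930, -0.4758) x2=(1.7218, -1.0981, -1.5004) x3=(-0.0026, -0.1480, 1.5571) x4=(-0.1268, -0.9786, 0.5162)
step 2: x0=(0.3069, 0.5229, -1.3143) x1=(-0.4026, 1.4052, -0.4317) x2=(1.7432, -1.0558, -1.5104) x3=(-0.0253, -0.1763, 1.5532) x4=(-0.1034, -0.9860, 0.5430)
step 3: x0=(0.3098, 0.5546, -1.3201) x1=(-0.4083, 1.4166, -0.3876) x2=(1.7641, -1.0131, -1.5201) x3=(-0.0480, -0.2050, 1.5481) x4=(-0.0799, -0.9921, 0.5705)
step 4: x0=(0.3123, 0.5865, -1.3248) x1=(-0.4136, 1.4272, -0.3435) x2=(1.7845, -0.9702, -1.5294) x3=(-0.0707, -0.2340, 1.5420) x4=(-0.0562, -0.9970, 0.5988)
step 5: x0=(0.3145, 0.6185, -1.3286) x1=(-0.4185, 1.4370, -0.2994) x2=(1.8045, -0.9269, -1.5384) x3=(-0.0934, -0.2634, 1.5347) x4=(-0.0324, -1.0006, 0.6280)
step 6: x0=(0.3164, 0.6505, -1.3314) x1=(-0.4231, 1.4460, -0.2553) x2=(1.8240, -0.8833, -1.5470) x3=(-0.1160, -0.2933, 1.5262) x4=(-0.0087, -1.0028, 0.6581)
step 7: x0=(0.3180, 0.6827, -1.3333) x1=(-0.4273, 1.4543, -0.2114) x2=(1.8430, -0.8394, -1.5552) x3=(-0.1385, -0.3236, 1.5164) x4=(0.0149, -1.0034, 0.6893)
step 8: x0=(0.3193, 0.7148, -1.3342) x1=(-0.4311, 1.4619, -0.1674) x2=(1.8615, -0.7952, -1.5631) x3=(-0.1608, -0.3545, 1.5053) x4=(0.0383, -1.0025, 0.7216)
step 9: x0=(0.3204, 0.7469, -1.3343) x1=(-0.4345, 1.4687, -0.1235) x2=(1.8796, -0.7508, -1.5706) x3=(-0.1828, -0.3859, 1.4929) x4=(0.0613, -0.9999, 0.7553)
step 10: x0=(0.3212, 0.7790, -1.3334) x1=(-0.4377, 1.4748, -0.0797) x2=(1.8972, -0.7061, -1.5778) x3=(-0.2044, -0.4180, 1.4789) x4=(0.0838, -0.9956, 0.7903)
step 11: x0=(0.3218, 0.8111, -1.3317) x1=(-0.4405, 1.4803, -0.0360) x2=(1.9144, -0.6611, -1.5847) x3=(-0.2255, -0.4508, 1.4634) x4=(0.1056, -0.9893, 0.8270)
step 12: x0=(0.3221, 0.8431, -1.3291) x1=(-0.4430, 1.4850, 0.0077) x2=(1.9311, -0.6159, -1.5911) x3=(-0.2459, -0.4843, 1.4463) x4=(0.1263, -0.9810, 0.8654)
step 13: x0=(0.3223, 0.8749, -1.3256) x1=(-0.4451, 1.4890, 0.0513) x2=(1.9473, -0.5705, -1.5973) x3=(-0.2654, -0.5187, 1.4275) x4=(0.1457, -0.9704, 0.9056)
step 14: x0=(0.3223, 0.9067, -1.3213) x1=(-0.4470, 1.4923, 0.0948) x2=(1.9631, -0.5248, -1.6031) x3=(-0.2837, -0.5541, 1.4069) x4=(0.1633, -0.9576, 0.9478)
step 15: x0=(0.3221, 0.9383, -1.3162) x1=(-0.4485, 1.4949, 0.1383) x2=(1.9785, -0.4789, -1.6085) x3=(-0.3005, -0.5905, 1.3845) x4=(0.1786, -0.9423, 0.9922)
step 16: x0=(0.3217, 0.9698, -1.3102) x1=(-0.4498, 1.4969, 0.1816) x2=(1.9933, -0.4328, -1.6136) x3=(-0.3153, -0.6279, 1.3602) x4=(0.1908, -0.9245, 1.0387)
step 17: x0=(0.3212, 1.0011, -1.3035) x1=(-0.4507, 1.4981, 0.2249) x2=(2.0078, -0.3865, -1.6184) x3=(-0.3277, -0.6664, 1.3340) x4=(0.1992, -0.9040, 1.0875)
step 18: x0=(0.3205, 1.0322, -1.2959) x1=(-0.4514, 1.4987, 0.2680) x2=(2.0217, -0.3401, -1.6228) x3=(-0.3370, -0.7059, 1.3062) x4=(0.2028, -0.8811, 1.1382)
step 19: x0=(0.3197, 1.0632, -1.2876) x1=(-0.4519, 1.4987, 0.3111) x2=(2.0353, -0.2934, -1.6268) x3=(-0.3425, -0.7463, 1.2769) x4=(0.2004, -0.8559, 1.1905)
step 20: x0=(0.3188, 1.0939, -1.2786) x1=(-0.4520, 1.4980, 0.3540) x2=(2.0484, -0.2466, -1.6306) x3=(-0.3435, -0.7872, 1.2466) x4=(0.1911, -0.8289, 1.2437)
step 21: x0=(0.3178, 1.1243, -1.2688) x1=(-0.4519, 1.4966, 0.3968) x2=(2.0610, -0.1996, -1.6340) x3=(-0.3396, -0.8281, 1.2160) x4=(0.1738, -0.8010, 1.2966)
step 22: x0=(0.3167, 1.1546, -1.2582) x1=(-0.4515, 1.4946, 0.4394) x2=(2.0732, -0.1524, -1.6371) x3=(-0.3303, -0.8684, 1.1860) x4=(0.1482, -0.7732, 1.3480)
step 23: x0=(0.3154, 1.1846, -1.2470) x1=(-0.4509, 1.4919, 0.4820) x2=(2.0850, -0.1051, -1.6398) x3=(-0.3160, -0.9073, 1.1575) x4=(0.1146, -0.7466, 1.3964)
step 24: x0=(0.3141, 1.2143, -1.2351) x1=(-0.4500, 1.4886, 0.5244) x2=(2.0963, -0.0577, -1.6422) x3=(-0.2971, -0.9442, 1.1312) x4=(0.0740, -0.7223, 1.4407)
step 25: x0=(0.3128, 1.2438, -1.2225) x1=(-0.4489, 1.4846, 0.5666) x2=(2.1072, -0.0101, -1.6443) x3=(-0.2747, -0.9786, 1.1077) x4=(0.0277, -0.7010, 1.4800)
step 26: x0=(0.3113, 1.2730, -1.2092) x1=(-0.4475, 1.4800, 0.6087) x2=(2.1177, 0.0376, -1.6461) x3=(-0.2497, -1.0103, 1.0871) x4=(-0.0226, -0.6830, 1.5140)
step 27: x0=(0.3098, 1.3019, -1.1953) x1=(-0.4459, 1.4748, 0.6507) x2=(2.1278, 0.0854, -1.6475) x3=(-0.2230, -1.0392, 1.0694) x4=(-0.0756, -0.6684, 1.5430)
step 28: x0=(0.3082, 1.3305, -1.1808) x1=(-0.4441, 1.4689, 0.6925) x2=(2.1374, 0.1333, -1.6487) x3=(-0.1954, -1.0655, 1.0544) x4=(-0.1299, -0.6570, 1.5671)
step 29: x0=(0.3066, 1.3588, -1.1656) x1=(-0.4420, 1.4624, 0.7341) x2=(2.1465, 0.1813, -1.6495) x3=(-0.1674, -1.0894, 1.0418) x4=(-0.1848, -0.6484, 1.5869)
step 30: x0=(0.3050, 1.3868, -1.1498) x1=(-0.4398, 1.4553, 0.7756) x2=(2.1553, 0.2294, -1.6500) x3=(-0.1395, -1.1111, 1.0313) x4=(-0.2395, -0.6424, 1.6029)
step 31: x0=(0.3033, 1.4145, -1.1335) x1=(-0.4373, 1.4476, 0.8169) x2=(2.1636, 0.2776, -1.6501) x3=(-0.1119, -1.1308, 1.0226) x4=(-0.2937, -0.6384, 1.6154)
step 32: x0=(0.3016, 1.4419, -1.1165) x1=(-0.4346, 1.4392, 0.8581) x2=(2.1715, 0.3259, -1.6500) x3=(-0.0848, -1.1487, 1.0155) x4=(-0.3470, -0.6363, 1.6250)
step 33: x0=(0.2999, 1.4689, -1.0990) x1=(-0.4317, 1.4302, 0.8991) x2=(2.1790, 0.3743, -1.6495) x3=(-0.0583, -1.1650, 1.0097) x4=(-0.3993, -0.6358, 1.6320)
step 34: x0=(0.2981, 1.4956, -1.0809) x1=(-0.4286, 1.4206, 0.9399) x2=(2.1861, 0.4227, -1.6488) x3=(-0.0325, -1.1798, 1.0051) x4=(-0.4504, -0.6366, 1.6367)
step 35: x0=(0.2964, 1.5220, -1.0623) x1=(-0.4254, 1.4104, 0.9806) x2=(2.1927, 0.4712, -1.6477) x3=(-0.0074, -1.1933, 1.0015) x4=(-0.5003, -0.6384, 1.6394)
step 36: x0=(0.2947, 1.5480, -1.0432) x1=(-0.4220, 1.3995, 1.0211) x2=(2.1990, 0.5197, -1.6463) x3=(0.0169, -1.2055, 0.9988) x4=(-0.5489, -0.6411, 1.6403)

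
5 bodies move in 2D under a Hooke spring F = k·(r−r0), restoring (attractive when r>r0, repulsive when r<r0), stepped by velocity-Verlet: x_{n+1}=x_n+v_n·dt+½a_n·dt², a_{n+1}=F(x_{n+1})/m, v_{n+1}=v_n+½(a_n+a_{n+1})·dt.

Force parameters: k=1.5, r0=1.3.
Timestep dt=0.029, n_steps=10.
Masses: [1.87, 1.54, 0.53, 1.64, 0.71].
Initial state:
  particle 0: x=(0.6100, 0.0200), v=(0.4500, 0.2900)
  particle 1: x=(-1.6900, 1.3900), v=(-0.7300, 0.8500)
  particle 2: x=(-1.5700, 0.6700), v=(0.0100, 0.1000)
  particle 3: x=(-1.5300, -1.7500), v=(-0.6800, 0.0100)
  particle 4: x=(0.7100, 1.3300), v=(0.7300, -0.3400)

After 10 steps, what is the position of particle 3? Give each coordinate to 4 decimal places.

step 0: x0=(0.6100, 0.0200) x1=(-1.6900, 1.3900) x2=(-1.5700, 0.6700) x3=(-1.5300, -1.7500) x4=(0.7100, 1.3300)
step 1: x0=(0.6220, 0.0284) x1=(-1.7102, 1.4138) x2=(-1.5672, 0.6709) x3=(-1.5488, -1.7474) x4=(0.7280, 1.3181)
step 2: x0=(0.6317, 0.0369) x1=(-1.7285, 1.4359) x2=(-1.5595, 0.6680) x3=(-1.5655, -1.7403) x4=(0.7394, 1.3021)
step 3: x0=(0.6391, 0.0454) x1=(-1.7449, 1.4563) x2=(-1.5467, 0.6612) x3=(-1.5803, -1.7285) x4=(0.7442, 1.2823)
step 4: x0=(0.6442, 0.0538) x1=(-1.7592, 1.4747) x2=(-1.5291, 0.6508) x3=(-1.5931, -1.7123) x4=(0.7423, 1.2587)
step 5: x0=(0.6471, 0.0622) x1=(-1.7716, 1.4913) x2=(-1.5066, 0.6368) x3=(-1.6037, -1.6915) x4=(0.7337, 1.2315)
step 6: x0=(0.6476, 0.0706) x1=(-1.7819, 1.5059) x2=(-1.4794, 0.6196) x3=(-1.6123, -1.6662) x4=(0.7186, 1.2008)
step 7: x0=(0.6458, 0.0789) x1=(-1.7901, 1.5186) x2=(-1.4478, 0.5992) x3=(-1.6189, -1.6366) x4=(0.6970, 1.1670)
step 8: x0=(0.6417, 0.0871) x1=(-1.7963, 1.5291) x2=(-1.4120, 0.5760) x3=(-1.6233, -1.6028) x4=(0.6690, 1.1303)
step 9: x0=(0.6354, 0.0952) x1=(-1.8004, 1.5376) x2=(-1.3723, 0.5501) x3=(-1.6257, -1.5648) x4=(0.6349, 1.0908)
step 10: x0=(0.6268, 0.1031) x1=(-1.8025, 1.5439) x2=(-1.3291, 0.5219) x3=(-1.6261, -1.5228) x4=(0.5949, 1.0490)

(-1.6261, -1.5228)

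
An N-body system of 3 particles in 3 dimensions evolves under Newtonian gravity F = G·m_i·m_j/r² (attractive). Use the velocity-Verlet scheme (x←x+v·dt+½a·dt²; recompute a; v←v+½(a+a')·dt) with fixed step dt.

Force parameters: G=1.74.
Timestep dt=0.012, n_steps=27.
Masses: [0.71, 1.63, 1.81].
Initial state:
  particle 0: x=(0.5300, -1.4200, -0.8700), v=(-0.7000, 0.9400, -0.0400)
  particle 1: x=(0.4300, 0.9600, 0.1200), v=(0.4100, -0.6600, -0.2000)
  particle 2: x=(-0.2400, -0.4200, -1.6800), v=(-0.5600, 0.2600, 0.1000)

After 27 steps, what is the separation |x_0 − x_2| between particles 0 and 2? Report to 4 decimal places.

1.1789

step 0: x0=(0.5300, -1.4200, -0.8700) x1=(0.4300, 0.9600, 0.1200) x2=(-0.2400, -0.4200, -1.6800)
step 1: x0=(0.5215, -1.4086, -0.8705) x1=(0.4349, 0.9520, 0.1176) x2=(-0.2467, -0.4169, -1.6788)
step 2: x0=(0.5130, -1.3971, -0.8711) x1=(0.4398, 0.9440, 0.1151) x2=(-0.2533, -0.4138, -1.6774)
step 3: x0=(0.5043, -1.3853, -0.8718) x1=(0.4447, 0.9359, 0.1125) x2=(-0.2599, -0.4107, -1.6760)
step 4: x0=(0.4955, -1.3733, -0.8726) x1=(0.4495, 0.9277, 0.1098) x2=(-0.2664, -0.4076, -1.6744)
step 5: x0=(0.4867, -1.3612, -0.8735) x1=(0.4543, 0.9195, 0.1071) x2=(-0.2728, -0.4045, -1.6728)
step 6: x0=(0.4777, -1.3488, -0.8744) x1=(0.4591, 0.9112, 0.1043) x2=(-0.2792, -0.4015, -1.6710)
step 7: x0=(0.4685, -1.3363, -0.8755) x1=(0.4639, 0.9028, 0.1014) x2=(-0.2855, -0.3984, -1.6691)
step 8: x0=(0.4593, -1.3235, -0.8767) x1=(0.4686, 0.8943, 0.0984) x2=(-0.2917, -0.3954, -1.6672)
step 9: x0=(0.4500, -1.3105, -0.8779) x1=(0.4733, 0.8858, 0.0954) x2=(-0.2979, -0.3924, -1.6651)
step 10: x0=(0.4405, -1.2973, -0.8792) x1=(0.4780, 0.8771, 0.0923) x2=(-0.3040, -0.3894, -1.6629)
step 11: x0=(0.4309, -1.2839, -0.8807) x1=(0.4826, 0.8684, 0.0891) x2=(-0.3100, -0.3864, -1.6607)
step 12: x0=(0.4212, -1.2703, -0.8822) x1=(0.4873, 0.8597, 0.0859) x2=(-0.3159, -0.3834, -1.6583)
step 13: x0=(0.4114, -1.2565, -0.8838) x1=(0.4918, 0.8508, 0.0825) x2=(-0.3218, -0.3805, -1.6558)
step 14: x0=(0.4015, -1.2425, -0.8856) x1=(0.4964, 0.8419, 0.0791) x2=(-0.3276, -0.3775, -1.6531)
step 15: x0=(0.3914, -1.2282, -0.8874) x1=(0.5009, 0.8329, 0.0756) x2=(-0.3333, -0.3746, -1.6504)
step 16: x0=(0.3812, -1.2137, -0.8894) x1=(0.5054, 0.8238, 0.0720) x2=(-0.3389, -0.3717, -1.6476)
step 17: x0=(0.3709, -1.1990, -0.8914) x1=(0.5099, 0.8147, 0.0683) x2=(-0.3444, -0.3688, -1.6446)
step 18: x0=(0.3604, -1.1840, -0.8936) x1=(0.5143, 0.8054, 0.0646) x2=(-0.3499, -0.3659, -1.6415)
step 19: x0=(0.3498, -1.1688, -0.8958) x1=(0.5187, 0.7961, 0.0607) x2=(-0.3553, -0.3631, -1.6383)
step 20: x0=(0.3391, -1.1534, -0.8982) x1=(0.5230, 0.7867, 0.0568) x2=(-0.3605, -0.3603, -1.6350)
step 21: x0=(0.3282, -1.1377, -0.9007) x1=(0.5273, 0.7772, 0.0528) x2=(-0.3657, -0.3575, -1.6315)
step 22: x0=(0.3172, -1.1217, -0.9034) x1=(0.5316, 0.7677, 0.0487) x2=(-0.3708, -0.3547, -1.6280)
step 23: x0=(0.3060, -1.1056, -0.9061) x1=(0.5358, 0.7580, 0.0445) x2=(-0.3758, -0.3520, -1.6243)
step 24: x0=(0.2947, -1.0891, -0.9090) x1=(0.5399, 0.7483, 0.0402) x2=(-0.3807, -0.3492, -1.6204)
step 25: x0=(0.2832, -1.0724, -0.9120) x1=(0.5441, 0.7385, 0.0359) x2=(-0.3855, -0.3466, -1.6165)
step 26: x0=(0.2716, -1.0554, -0.9152) x1=(0.5482, 0.7286, 0.0314) x2=(-0.3902, -0.3439, -1.6124)
step 27: x0=(0.2598, -1.0382, -0.9185) x1=(0.5522, 0.7186, 0.0268) x2=(-0.3948, -0.3413, -1.6081)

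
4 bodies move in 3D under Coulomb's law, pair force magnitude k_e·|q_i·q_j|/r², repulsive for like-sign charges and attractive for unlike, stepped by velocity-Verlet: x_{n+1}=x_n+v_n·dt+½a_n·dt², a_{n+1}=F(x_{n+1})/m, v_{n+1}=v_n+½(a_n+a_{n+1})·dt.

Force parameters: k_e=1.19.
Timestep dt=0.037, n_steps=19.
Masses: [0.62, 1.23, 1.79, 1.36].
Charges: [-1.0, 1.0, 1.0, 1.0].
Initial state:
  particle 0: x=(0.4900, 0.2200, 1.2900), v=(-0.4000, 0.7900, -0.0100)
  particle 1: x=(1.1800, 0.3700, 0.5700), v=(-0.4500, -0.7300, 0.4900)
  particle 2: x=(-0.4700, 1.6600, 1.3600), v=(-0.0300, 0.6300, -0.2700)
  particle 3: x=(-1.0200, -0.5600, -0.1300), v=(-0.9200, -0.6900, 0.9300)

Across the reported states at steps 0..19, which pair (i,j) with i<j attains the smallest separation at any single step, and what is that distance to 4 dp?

step 0: x0=(0.4900, 0.2200, 1.2900) x1=(1.1800, 0.3700, 0.5700) x2=(-0.4700, 1.6600, 1.3600) x3=(-1.0200, -0.5600, -0.1300)
step 1: x0=(0.4757, 0.2497, 1.2886) x1=(1.1631, 0.3429, 0.5886) x2=(-0.4711, 1.6833, 1.3501) x3=(-1.0541, -0.5856, -0.0956)
step 2: x0=(0.4624, 0.2802, 1.2849) x1=(1.1456, 0.3155, 0.6081) x2=(-0.4721, 1.7065, 1.3403) x3=(-1.0882, -0.6113, -0.0612)
step 3: x0=(0.4502, 0.3113, 1.2789) x1=(1.1275, 0.2880, 0.6286) x2=(-0.4730, 1.7297, 1.3305) x3=(-1.1223, -0.6371, -0.0267)
step 4: x0=(0.4393, 0.3429, 1.2707) x1=(1.1087, 0.2605, 0.6501) x2=(-0.4739, 1.7528, 1.3209) x3=(-1.1565, -0.6630, 0.0078)
step 5: x0=(0.4299, 0.3748, 1.2600) x1=(1.0891, 0.2330, 0.6726) x2=(-0.4747, 1.7759, 1.3114) x3=(-1.1907, -0.6890, 0.0422)
step 6: x0=(0.4220, 0.4068, 1.2470) x1=(1.0686, 0.2057, 0.6963) x2=(-0.4754, 1.7989, 1.3020) x3=(-1.2249, -0.7151, 0.0767)
step 7: x0=(0.4158, 0.4385, 1.2315) x1=(1.0471, 0.1787, 0.7210) x2=(-0.4760, 1.8219, 1.2926) x3=(-1.2592, -0.7412, 0.1112)
step 8: x0=(0.4114, 0.4696, 1.2137) x1=(1.0247, 0.1521, 0.7467) x2=(-0.4765, 1.8447, 1.2834) x3=(-1.2936, -0.7675, 0.1457)
step 9: x0=(0.4089, 0.4999, 1.1936) x1=(1.0012, 0.1262, 0.7736) x2=(-0.4770, 1.8675, 1.2742) x3=(-1.3280, -0.7938, 0.1802)
step 10: x0=(0.4084, 0.5290, 1.1713) x1=(0.9766, 0.1010, 0.8014) x2=(-0.4773, 1.8903, 1.2650) x3=(-1.3624, -0.8202, 0.2147)
step 11: x0=(0.4100, 0.5565, 1.1471) x1=(0.9509, 0.0768, 0.8302) x2=(-0.4775, 1.9129, 1.2559) x3=(-1.3969, -0.8466, 0.2492)
step 12: x0=(0.4135, 0.5820, 1.1210) x1=(0.9241, 0.0539, 0.8599) x2=(-0.4775, 1.9355, 1.2468) x3=(-1.4314, -0.8731, 0.2837)
step 13: x0=(0.4190, 0.6051, 1.0934) x1=(0.8961, 0.0323, 0.8903) x2=(-0.4775, 1.9580, 1.2378) x3=(-1.4660, -0.8997, 0.3182)
step 14: x0=(0.4265, 0.6256, 1.0647) x1=(0.8671, 0.0122, 0.9213) x2=(-0.4773, 1.9804, 1.2288) x3=(-1.5007, -0.9263, 0.3526)
step 15: x0=(0.4356, 0.6431, 1.0351) x1=(0.8371, -0.0063, 0.9527) x2=(-0.4770, 2.0028, 1.2198) x3=(-1.5354, -0.9530, 0.3870)
step 16: x0=(0.4462, 0.6574, 1.0050) x1=(0.8062, -0.0229, 0.9844) x2=(-0.4766, 2.0251, 1.2107) x3=(-1.5702, -0.9798, 0.4215)
step 17: x0=(0.4581, 0.6683, 0.9748) x1=(0.7745, -0.0377, 1.0161) x2=(-0.4760, 2.0473, 1.2017) x3=(-1.6051, -1.0066, 0.4558)
step 18: x0=(0.4709, 0.6758, 0.9450) x1=(0.7423, -0.0506, 1.0478) x2=(-0.4753, 2.0695, 1.1927) x3=(-1.6400, -1.0335, 0.4902)
step 19: x0=(0.4845, 0.6798, 0.9158) x1=(0.7096, -0.0616, 1.0792) x2=(-0.4745, 2.0916, 1.1837) x3=(-1.6750, -1.0604, 0.5245)

pair (0,1), distance 0.7679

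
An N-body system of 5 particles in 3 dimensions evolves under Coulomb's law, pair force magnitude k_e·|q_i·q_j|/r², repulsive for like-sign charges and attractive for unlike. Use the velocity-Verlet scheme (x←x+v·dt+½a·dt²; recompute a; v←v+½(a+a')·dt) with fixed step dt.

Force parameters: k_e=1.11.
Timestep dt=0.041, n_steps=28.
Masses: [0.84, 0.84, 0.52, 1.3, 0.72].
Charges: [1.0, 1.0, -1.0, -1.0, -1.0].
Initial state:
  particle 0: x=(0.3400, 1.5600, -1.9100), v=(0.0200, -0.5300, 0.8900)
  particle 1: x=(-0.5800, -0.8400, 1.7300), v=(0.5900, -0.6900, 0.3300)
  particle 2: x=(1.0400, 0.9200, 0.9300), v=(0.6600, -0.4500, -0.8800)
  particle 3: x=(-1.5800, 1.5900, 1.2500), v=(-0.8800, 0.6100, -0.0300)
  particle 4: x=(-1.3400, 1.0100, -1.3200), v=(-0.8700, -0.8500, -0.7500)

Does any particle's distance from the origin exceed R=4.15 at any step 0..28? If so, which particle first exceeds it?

step 0: x0=(0.3400, 1.5600, -1.9100) x1=(-0.5800, -0.8400, 1.7300) x2=(1.0400, 0.9200, 0.9300) x3=(-1.5800, 1.5900, 1.2500) x4=(-1.3400, 1.0100, -1.3200)
step 1: x0=(0.3405, 1.5382, -1.8733) x1=(-0.5558, -0.8680, 1.7434) x2=(1.0672, 0.9013, 0.8939) x3=(-1.6161, 1.6150, 1.2489) x4=(-1.3754, 0.9752, -1.3510)
step 2: x0=(0.3405, 1.5162, -1.8361) x1=(-0.5315, -0.8955, 1.7566) x2=(1.0946, 0.8822, 0.8578) x3=(-1.6523, 1.6398, 1.2479) x4=(-1.4102, 0.9404, -1.3826)
step 3: x0=(0.3399, 1.4940, -1.7984) x1=(-0.5072, -0.9225, 1.7696) x2=(1.1222, 0.8628, 0.8216) x3=(-1.6885, 1.6647, 1.2470) x4=(-1.4444, 0.9057, -1.4148)
step 4: x0=(0.3387, 1.4716, -1.7604) x1=(-0.4829, -0.9490, 1.7824) x2=(1.1500, 0.8429, 0.7853) x3=(-1.7248, 1.6894, 1.2463) x4=(-1.4781, 0.8710, -1.4473)
step 5: x0=(0.3370, 1.4491, -1.7219) x1=(-0.4585, -0.9751, 1.7950) x2=(1.1779, 0.8227, 0.7489) x3=(-1.7611, 1.7141, 1.2458) x4=(-1.5113, 0.8363, -1.4803)
step 6: x0=(0.3348, 1.4264, -1.6830) x1=(-0.4341, -1.0007, 1.8074) x2=(1.2059, 0.8021, 0.7123) x3=(-1.7975, 1.7387, 1.2454) x4=(-1.5439, 0.8017, -1.5136)
step 7: x0=(0.3321, 1.4035, -1.6437) x1=(-0.4097, -1.0259, 1.8196) x2=(1.2339, 0.7812, 0.6756) x3=(-1.8338, 1.7633, 1.2451) x4=(-1.5759, 0.7671, -1.5473)
step 8: x0=(0.3289, 1.3805, -1.6041) x1=(-0.3852, -1.0508, 1.8317) x2=(1.2621, 0.7601, 0.6388) x3=(-1.8702, 1.7879, 1.2449) x4=(-1.6074, 0.7325, -1.5813)
step 9: x0=(0.3252, 1.3573, -1.5641) x1=(-0.3607, -1.0752, 1.8435) x2=(1.2902, 0.7386, 0.6018) x3=(-1.9066, 1.8124, 1.2448) x4=(-1.6385, 0.6980, -1.6155)
step 10: x0=(0.3211, 1.3339, -1.5238) x1=(-0.3362, -1.0993, 1.8551) x2=(1.3183, 0.7169, 0.5645) x3=(-1.9429, 1.8369, 1.2448) x4=(-1.6690, 0.6635, -1.6500)
step 11: x0=(0.3166, 1.3103, -1.4831) x1=(-0.3117, -1.1231, 1.8666) x2=(1.3463, 0.6950, 0.5270) x3=(-1.9793, 1.8614, 1.2449) x4=(-1.6991, 0.6290, -1.6846)
step 12: x0=(0.3118, 1.2866, -1.4421) x1=(-0.2871, -1.1465, 1.8779) x2=(1.3743, 0.6728, 0.4893) x3=(-2.0157, 1.8858, 1.2451) x4=(-1.7287, 0.5945, -1.7194)
step 13: x0=(0.3066, 1.2627, -1.4008) x1=(-0.2626, -1.1697, 1.8890) x2=(1.4021, 0.6505, 0.4513) x3=(-2.0520, 1.9102, 1.2454) x4=(-1.7578, 0.5600, -1.7544)
step 14: x0=(0.3011, 1.2387, -1.3591) x1=(-0.2380, -1.1925, 1.9000) x2=(1.4297, 0.6280, 0.4130) x3=(-2.0883, 1.9346, 1.2458) x4=(-1.7866, 0.5256, -1.7894)
step 15: x0=(0.2953, 1.2145, -1.3172) x1=(-0.2134, -1.2151, 1.9108) x2=(1.4571, 0.6053, 0.3744) x3=(-2.1246, 1.9589, 1.2462) x4=(-1.8149, 0.4912, -1.8246)
step 16: x0=(0.2893, 1.1902, -1.2749) x1=(-0.1888, -1.2374, 1.9214) x2=(1.4843, 0.5826, 0.3355) x3=(-2.1609, 1.9833, 1.2467) x4=(-1.8429, 0.4567, -1.8598)
step 17: x0=(0.2831, 1.1657, -1.2324) x1=(-0.1642, -1.2595, 1.9319) x2=(1.5111, 0.5597, 0.2963) x3=(-2.1971, 2.0076, 1.2473) x4=(-1.8704, 0.4223, -1.8950)
step 18: x0=(0.2768, 1.1410, -1.1895) x1=(-0.1396, -1.2813, 1.9423) x2=(1.5376, 0.5368, 0.2567) x3=(-2.2333, 2.0319, 1.2479) x4=(-1.8977, 0.3879, -1.9303)
step 19: x0=(0.2704, 1.1162, -1.1464) x1=(-0.1149, -1.3029, 1.9525) x2=(1.5636, 0.5138, 0.2168) x3=(-2.2694, 2.0561, 1.2486) x4=(-1.9246, 0.3534, -1.9656)
step 20: x0=(0.2639, 1.0913, -1.1030) x1=(-0.0903, -1.3243, 1.9625) x2=(1.5892, 0.4909, 0.1765) x3=(-2.3055, 2.0804, 1.2494) x4=(-1.9511, 0.3190, -2.0010)
step 21: x0=(0.2574, 1.0661, -1.0593) x1=(-0.0656, -1.3455, 1.9724) x2=(1.6143, 0.4679, 0.1359) x3=(-2.3416, 2.1046, 1.2502) x4=(-1.9774, 0.2845, -2.0363)
step 22: x0=(0.2510, 1.0409, -1.0154) x1=(-0.0410, -1.3665, 1.9822) x2=(1.6388, 0.4449, 0.0950) x3=(-2.3776, 2.1288, 1.2511) x4=(-2.0034, 0.2500, -2.0716)
step 23: x0=(0.2446, 1.0154, -0.9713) x1=(-0.0163, -1.3874, 1.9919) x2=(1.6627, 0.4220, 0.0537) x3=(-2.4136, 2.1529, 1.2520) x4=(-2.0291, 0.2156, -2.1069)
step 24: x0=(0.2383, 0.9898, -0.9269) x1=(0.0084, -1.4081, 2.0014) x2=(1.6859, 0.3992, 0.0121) x3=(-2.4495, 2.1771, 1.2529) x4=(-2.0546, 0.1811, -2.1421)
step 25: x0=(0.2322, 0.9641, -0.8824) x1=(0.0331, -1.4286, 2.0109) x2=(1.7084, 0.3765, -0.0297) x3=(-2.4853, 2.2012, 1.2539) x4=(-2.0798, 0.1465, -2.1774)
step 26: x0=(0.2263, 0.9382, -0.8377) x1=(0.0577, -1.4490, 2.0202) x2=(1.7300, 0.3539, -0.0718) x3=(-2.5212, 2.2253, 1.2550) x4=(-2.1049, 0.1120, -2.2125)
step 27: x0=(0.2207, 0.9121, -0.7928) x1=(0.0824, -1.4693, 2.0294) x2=(1.7509, 0.3314, -0.1141) x3=(-2.5569, 2.2494, 1.2561) x4=(-2.1297, 0.0774, -2.2477)
step 28: x0=(0.2153, 0.8859, -0.7479) x1=(0.1071, -1.4894, 2.0385) x2=(1.7709, 0.3090, -0.1566) x3=(-2.5926, 2.2734, 1.2572) x4=(-2.1543, 0.0428, -2.2827)

no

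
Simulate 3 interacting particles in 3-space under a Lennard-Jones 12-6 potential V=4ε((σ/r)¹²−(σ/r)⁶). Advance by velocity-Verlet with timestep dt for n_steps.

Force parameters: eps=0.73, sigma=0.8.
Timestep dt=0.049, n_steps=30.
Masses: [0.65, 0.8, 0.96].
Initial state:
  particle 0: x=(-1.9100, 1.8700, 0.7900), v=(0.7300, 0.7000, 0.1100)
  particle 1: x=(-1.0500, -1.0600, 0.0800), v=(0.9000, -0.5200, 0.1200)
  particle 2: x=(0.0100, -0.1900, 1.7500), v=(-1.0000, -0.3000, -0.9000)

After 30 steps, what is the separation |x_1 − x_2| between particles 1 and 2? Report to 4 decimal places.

1.8268

step 0: x0=(-1.9100, 1.8700, 0.7900) x1=(-1.0500, -1.0600, 0.0800) x2=(0.0100, -0.1900, 1.7500)
step 1: x0=(-1.8742, 1.9043, 0.7954) x1=(-1.0059, -1.0855, 0.0859) x2=(-0.0390, -0.2047, 1.7059)
step 2: x0=(-1.8384, 1.9386, 0.8008) x1=(-0.9617, -1.1109, 0.0919) x2=(-0.0881, -0.2194, 1.6617)
step 3: x0=(-1.8027, 1.9729, 0.8062) x1=(-0.9175, -1.1363, 0.0979) x2=(-0.1372, -0.2342, 1.6175)
step 4: x0=(-1.7669, 2.0071, 0.8116) x1=(-0.8733, -1.1616, 0.1041) x2=(-0.1863, -0.2490, 1.5731)
step 5: x0=(-1.7311, 2.0414, 0.8170) x1=(-0.8290, -1.1868, 0.1104) x2=(-0.2355, -0.2639, 1.5287)
step 6: x0=(-1.6953, 2.0756, 0.8224) x1=(-0.7846, -1.2119, 0.1169) x2=(-0.2848, -0.2789, 1.4841)
step 7: x0=(-1.6594, 2.1098, 0.8278) x1=(-0.7401, -1.2368, 0.1236) x2=(-0.3341, -0.2940, 1.4393)
step 8: x0=(-1.6236, 2.1440, 0.8332) x1=(-0.6956, -1.2616, 0.1306) x2=(-0.3835, -0.3092, 1.3942)
step 9: x0=(-1.5878, 2.1782, 0.8386) x1=(-0.6509, -1.2860, 0.1380) x2=(-0.4330, -0.3247, 1.3489)
step 10: x0=(-1.5520, 2.2124, 0.8440) x1=(-0.6062, -1.3101, 0.1458) x2=(-0.4826, -0.3405, 1.3031)
step 11: x0=(-1.5161, 2.2466, 0.8494) x1=(-0.5614, -1.3337, 0.1542) x2=(-0.5322, -0.3567, 1.2569)
step 12: x0=(-1.4803, 2.2807, 0.8548) x1=(-0.5166, -1.3568, 0.1632) x2=(-0.5819, -0.3733, 1.2102)
step 13: x0=(-1.4444, 2.3149, 0.8602) x1=(-0.4718, -1.3791, 0.1730) x2=(-0.6315, -0.3905, 1.1628)
step 14: x0=(-1.4086, 2.3490, 0.8656) x1=(-0.4272, -1.4007, 0.1836) x2=(-0.6810, -0.4084, 1.1148)
step 15: x0=(-1.3727, 2.3832, 0.8711) x1=(-0.3828, -1.4213, 0.1950) x2=(-0.7303, -0.4270, 1.0660)
step 16: x0=(-1.3369, 2.4173, 0.8765) x1=(-0.3387, -1.4408, 0.2074) x2=(-0.7793, -0.4466, 1.0165)
step 17: x0=(-1.3010, 2.4514, 0.8819) x1=(-0.2952, -1.4592, 0.2207) x2=(-0.8279, -0.4670, 0.9662)
step 18: x0=(-1.2652, 2.4855, 0.8873) x1=(-0.2523, -1.4766, 0.2348) x2=(-0.8759, -0.4884, 0.9152)
step 19: x0=(-1.2293, 2.5196, 0.8927) x1=(-0.2100, -1.4928, 0.2497) x2=(-0.9234, -0.5106, 0.8635)
step 20: x0=(-1.1934, 2.5536, 0.8981) x1=(-0.1686, -1.5079, 0.2653) x2=(-0.9703, -0.5338, 0.8114)
step 21: x0=(-1.1576, 2.5877, 0.9036) x1=(-0.1279, -1.5221, 0.2814) x2=(-1.0165, -0.5578, 0.7587)
step 22: x0=(-1.1217, 2.6218, 0.9090) x1=(-0.0880, -1.5354, 0.2979) x2=(-1.0620, -0.5824, 0.7057)
step 23: x0=(-1.0858, 2.6558, 0.9144) x1=(-0.0489, -1.5480, 0.3148) x2=(-1.1070, -0.6077, 0.6525)
step 24: x0=(-1.0500, 2.6899, 0.9198) x1=(-0.0105, -1.5599, 0.3318) x2=(-1.1513, -0.6335, 0.5990)
step 25: x0=(-1.0141, 2.7239, 0.9252) x1=(0.0273, -1.5714, 0.3490) x2=(-1.1951, -0.6597, 0.5455)
step 26: x0=(-0.9783, 2.7580, 0.9306) x1=(0.0646, -1.5825, 0.3663) x2=(-1.2385, -0.6862, 0.4919)
step 27: x0=(-0.9424, 2.7920, 0.9360) x1=(0.1015, -1.5933, 0.3836) x2=(-1.2816, -0.7130, 0.4382)
step 28: x0=(-0.9065, 2.8261, 0.9415) x1=(0.1380, -1.6039, 0.4010) x2=(-1.3243, -0.7400, 0.3845)
step 29: x0=(-0.8707, 2.8601, 0.9469) x1=(0.1743, -1.6143, 0.4183) x2=(-1.3668, -0.7671, 0.3309)
step 30: x0=(-0.8348, 2.8941, 0.9523) x1=(0.2103, -1.6245, 0.4357) x2=(-1.4092, -0.7942, 0.2772)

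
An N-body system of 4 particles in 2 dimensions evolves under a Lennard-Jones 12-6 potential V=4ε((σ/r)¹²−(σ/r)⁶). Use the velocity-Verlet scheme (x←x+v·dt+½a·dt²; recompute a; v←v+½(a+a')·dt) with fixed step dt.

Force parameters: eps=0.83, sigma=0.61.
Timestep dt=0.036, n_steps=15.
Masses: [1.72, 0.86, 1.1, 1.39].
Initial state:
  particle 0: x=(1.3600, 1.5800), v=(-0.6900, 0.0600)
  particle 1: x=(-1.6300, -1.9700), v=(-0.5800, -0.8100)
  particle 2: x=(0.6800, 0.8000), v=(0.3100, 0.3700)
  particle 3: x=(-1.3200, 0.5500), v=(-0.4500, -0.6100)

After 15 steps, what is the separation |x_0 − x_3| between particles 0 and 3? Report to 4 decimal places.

2.9541

step 0: x0=(1.3600, 1.5800) x1=(-1.6300, -1.9700) x2=(0.6800, 0.8000) x3=(-1.3200, 0.5500)
step 1: x0=(1.3350, 1.5819) x1=(-1.6509, -1.9992) x2=(0.6914, 0.8136) x3=(-1.3362, 0.5280)
step 2: x0=(1.3095, 1.5834) x1=(-1.6718, -2.0283) x2=(0.7036, 0.8281) x3=(-1.3524, 0.5061)
step 3: x0=(1.2835, 1.5841) x1=(-1.6926, -2.0575) x2=(0.7165, 0.8436) x3=(-1.3686, 0.4841)
step 4: x0=(1.2569, 1.5841) x1=(-1.7135, -2.0866) x2=(0.7305, 0.8604) x3=(-1.3847, 0.4622)
step 5: x0=(1.2294, 1.5829) x1=(-1.7344, -2.1158) x2=(0.7456, 0.8789) x3=(-1.4009, 0.4402)
step 6: x0=(1.2010, 1.5803) x1=(-1.7553, -2.1449) x2=(0.7623, 0.8997) x3=(-1.4171, 0.4182)
step 7: x0=(1.1715, 1.5759) x1=(-1.7762, -2.1741) x2=(0.7808, 0.9232) x3=(-1.4333, 0.3963)
step 8: x0=(1.1406, 1.5694) x1=(-1.7970, -2.2032) x2=(0.8013, 0.9501) x3=(-1.4494, 0.3743)
step 9: x0=(1.1091, 1.5616) x1=(-1.8179, -2.2323) x2=(0.8229, 0.9790) x3=(-1.4656, 0.3523)
step 10: x0=(1.0802, 1.5592) x1=(-1.8388, -2.2615) x2=(0.8404, 0.9994) x3=(-1.4817, 0.3304)
step 11: x0=(1.0613, 1.5801) x1=(-1.8597, -2.2906) x2=(0.8422, 0.9834) x3=(-1.4979, 0.3084)
step 12: x0=(1.0460, 1.6108) x1=(-1.8805, -2.3198) x2=(0.8384, 0.9522) x3=(-1.5140, 0.2865)
step 13: x0=(1.0305, 1.6409) x1=(-1.9014, -2.3489) x2=(0.8349, 0.9217) x3=(-1.5302, 0.2645)
step 14: x0=(1.0143, 1.6687) x1=(-1.9223, -2.3780) x2=(0.8323, 0.8949) x3=(-1.5463, 0.2425)
step 15: x0=(0.9977, 1.6943) x1=(-1.9432, -2.4072) x2=(0.8306, 0.8715) x3=(-1.5625, 0.2206)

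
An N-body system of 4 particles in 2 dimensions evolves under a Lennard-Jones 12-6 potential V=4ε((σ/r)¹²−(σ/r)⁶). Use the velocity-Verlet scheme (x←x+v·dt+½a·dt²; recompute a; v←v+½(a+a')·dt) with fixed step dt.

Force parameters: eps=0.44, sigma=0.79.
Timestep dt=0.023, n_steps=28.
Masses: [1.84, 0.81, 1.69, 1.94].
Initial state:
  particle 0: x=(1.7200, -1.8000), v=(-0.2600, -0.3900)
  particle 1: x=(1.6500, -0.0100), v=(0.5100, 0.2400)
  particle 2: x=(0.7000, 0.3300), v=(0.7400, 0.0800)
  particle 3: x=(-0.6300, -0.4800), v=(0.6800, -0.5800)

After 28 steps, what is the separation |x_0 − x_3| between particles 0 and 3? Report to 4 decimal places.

step 0: x0=(1.7200, -1.8000) x1=(1.6500, -0.0100) x2=(0.7000, 0.3300) x3=(-0.6300, -0.4800)
step 1: x0=(1.7140, -1.8090) x1=(1.6613, -0.0044) x2=(0.7172, 0.3318) x3=(-0.6143, -0.4933)
step 2: x0=(1.7080, -1.8179) x1=(1.6718, 0.0016) x2=(0.7348, 0.3334) x3=(-0.5987, -0.5066)
step 3: x0=(1.7021, -1.8268) x1=(1.6815, 0.0077) x2=(0.7527, 0.3348) x3=(-0.5830, -0.5200)
step 4: x0=(1.6961, -1.8358) x1=(1.6904, 0.0142) x2=(0.7710, 0.3361) x3=(-0.5672, -0.5332)
step 5: x0=(1.6901, -1.8447) x1=(1.6985, 0.0209) x2=(0.7896, 0.3372) x3=(-0.5515, -0.5465)
step 6: x0=(1.6841, -1.8536) x1=(1.7057, 0.0278) x2=(0.8086, 0.3382) x3=(-0.5357, -0.5598)
step 7: x0=(1.6781, -1.8625) x1=(1.7122, 0.0350) x2=(0.8280, 0.3391) x3=(-0.5199, -0.5730)
step 8: x0=(1.6721, -1.8714) x1=(1.7179, 0.0424) x2=(0.8477, 0.3398) x3=(-0.5041, -0.5862)
step 9: x0=(1.6661, -1.8802) x1=(1.7231, 0.0500) x2=(0.8676, 0.3404) x3=(-0.4882, -0.5995)
step 10: x0=(1.6601, -1.8891) x1=(1.7280, 0.0577) x2=(0.8877, 0.3409) x3=(-0.4723, -0.6127)
step 11: x0=(1.6541, -1.8979) x1=(1.7328, 0.0654) x2=(0.9077, 0.3414) x3=(-0.4565, -0.6259)
step 12: x0=(1.6481, -1.9068) x1=(1.7382, 0.0729) x2=(0.9275, 0.3420) x3=(-0.4406, -0.6391)
step 13: x0=(1.6421, -1.9156) x1=(1.7448, 0.0800) x2=(0.9467, 0.3428) x3=(-0.4246, -0.6522)
step 14: x0=(1.6361, -1.9244) x1=(1.7534, 0.0863) x2=(0.9649, 0.3438) x3=(-0.4087, -0.6654)
step 15: x0=(1.6301, -1.9332) x1=(1.7649, 0.0918) x2=(0.9817, 0.3453) x3=(-0.3928, -0.6786)
step 16: x0=(1.6241, -1.9421) x1=(1.7799, 0.0960) x2=(0.9968, 0.3474) x3=(-0.3768, -0.6917)
step 17: x0=(1.6181, -1.9509) x1=(1.7985, 0.0991) x2=(1.0102, 0.3500) x3=(-0.3608, -0.7049)
step 18: x0=(1.6121, -1.9597) x1=(1.8202, 0.1012) x2=(1.0220, 0.3530) x3=(-0.3448, -0.7180)
step 19: x0=(1.6061, -1.9684) x1=(1.8442, 0.1026) x2=(1.0328, 0.3564) x3=(-0.3288, -0.7311)
step 20: x0=(1.6001, -1.9772) x1=(1.8696, 0.1035) x2=(1.0428, 0.3600) x3=(-0.3128, -0.7442)
step 21: x0=(1.5941, -1.9860) x1=(1.8957, 0.1042) x2=(1.0525, 0.3637) x3=(-0.2967, -0.7573)
step 22: x0=(1.5881, -1.9948) x1=(1.9219, 0.1048) x2=(1.0622, 0.3673) x3=(-0.2807, -0.7704)
step 23: x0=(1.5820, -2.0035) x1=(1.9479, 0.1055) x2=(1.0719, 0.3710) x3=(-0.2646, -0.7835)
step 24: x0=(1.5760, -2.0123) x1=(1.9733, 0.1064) x2=(1.0819, 0.3745) x3=(-0.2485, -0.7966)
step 25: x0=(1.5700, -2.0210) x1=(1.9980, 0.1074) x2=(1.0922, 0.3780) x3=(-0.2324, -0.8097)
step 26: x0=(1.5640, -2.0298) x1=(2.0220, 0.1087) x2=(1.1029, 0.3813) x3=(-0.2163, -0.8227)
step 27: x0=(1.5580, -2.0385) x1=(2.0452, 0.1102) x2=(1.1139, 0.3845) x3=(-0.2002, -0.8358)
step 28: x0=(1.5519, -2.0472) x1=(2.0675, 0.1119) x2=(1.1253, 0.3875) x3=(-0.1840, -0.8489)

2.1094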